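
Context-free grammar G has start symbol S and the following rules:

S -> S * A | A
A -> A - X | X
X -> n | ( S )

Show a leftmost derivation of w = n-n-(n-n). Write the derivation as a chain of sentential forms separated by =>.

S=>A=>A-X=>A-X-X=>X-X-X=>n-X-X=>n-n-X=>n-n-(S)=>n-n-(A)=>n-n-(A-X)=>n-n-(X-X)=>n-n-(n-X)=>n-n-(n-n)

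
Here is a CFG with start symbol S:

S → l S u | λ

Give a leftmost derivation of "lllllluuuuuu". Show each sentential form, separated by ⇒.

S ⇒ lSu   [S → l S u]
lSu ⇒ llSuu   [S → l S u]
llSuu ⇒ lllSuuu   [S → l S u]
lllSuuu ⇒ llllSuuuu   [S → l S u]
llllSuuuu ⇒ lllllSuuuuu   [S → l S u]
lllllSuuuuu ⇒ llllllSuuuuuu   [S → l S u]
llllllSuuuuuu ⇒ lllllluuuuuu   [S → λ]

S ⇒ lSu ⇒ llSuu ⇒ lllSuuu ⇒ llllSuuuu ⇒ lllllSuuuuu ⇒ llllllSuuuuuu ⇒ lllllluuuuuu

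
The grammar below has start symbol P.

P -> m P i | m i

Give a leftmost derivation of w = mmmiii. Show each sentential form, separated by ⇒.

P⇒mPi⇒mmPii⇒mmmiii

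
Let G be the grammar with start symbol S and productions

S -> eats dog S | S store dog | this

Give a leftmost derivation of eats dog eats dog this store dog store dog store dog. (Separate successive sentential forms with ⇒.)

S ⇒ S store dog ⇒ S store dog store dog ⇒ eats dog S store dog store dog ⇒ eats dog S store dog store dog store dog ⇒ eats dog eats dog S store dog store dog store dog ⇒ eats dog eats dog this store dog store dog store dog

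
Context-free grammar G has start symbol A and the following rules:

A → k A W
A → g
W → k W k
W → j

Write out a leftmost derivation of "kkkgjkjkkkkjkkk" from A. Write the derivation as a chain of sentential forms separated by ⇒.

A⇒kAW⇒kkAWW⇒kkkAWWW⇒kkkgWWW⇒kkkgjWW⇒kkkgjkWkW⇒kkkgjkjkW⇒kkkgjkjkkWk⇒kkkgjkjkkkWkk⇒kkkgjkjkkkkWkkk⇒kkkgjkjkkkkjkkk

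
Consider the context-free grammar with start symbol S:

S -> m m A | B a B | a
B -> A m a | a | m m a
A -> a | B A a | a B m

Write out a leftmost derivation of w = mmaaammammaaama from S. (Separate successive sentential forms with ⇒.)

S⇒mmA⇒mmBAa⇒mmAmaAa⇒mmaBmmaAa⇒mmaAmammaAa⇒mmaaBmmammaAa⇒mmaaammammaAa⇒mmaaammammaaBma⇒mmaaammammaaama

S ⇒ mmA   [S -> m m A]
mmA ⇒ mmBAa   [A -> B A a]
mmBAa ⇒ mmAmaAa   [B -> A m a]
mmAmaAa ⇒ mmaBmmaAa   [A -> a B m]
mmaBmmaAa ⇒ mmaAmammaAa   [B -> A m a]
mmaAmammaAa ⇒ mmaaBmmammaAa   [A -> a B m]
mmaaBmmammaAa ⇒ mmaaammammaAa   [B -> a]
mmaaammammaAa ⇒ mmaaammammaaBma   [A -> a B m]
mmaaammammaaBma ⇒ mmaaammammaaama   [B -> a]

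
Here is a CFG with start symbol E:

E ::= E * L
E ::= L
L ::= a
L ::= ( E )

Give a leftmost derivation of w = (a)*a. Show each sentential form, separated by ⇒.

E⇒E*L⇒L*L⇒(E)*L⇒(L)*L⇒(a)*L⇒(a)*a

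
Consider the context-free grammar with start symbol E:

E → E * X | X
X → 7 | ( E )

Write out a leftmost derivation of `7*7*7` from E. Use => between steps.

E => E*X   [E → E * X]
E*X => E*X*X   [E → E * X]
E*X*X => X*X*X   [E → X]
X*X*X => 7*X*X   [X → 7]
7*X*X => 7*7*X   [X → 7]
7*7*X => 7*7*7   [X → 7]

E=>E*X=>E*X*X=>X*X*X=>7*X*X=>7*7*X=>7*7*7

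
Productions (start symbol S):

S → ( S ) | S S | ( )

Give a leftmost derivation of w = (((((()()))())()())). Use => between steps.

S => (S) => ((S)) => ((SS)) => ((SSS)) => (((S)SS)) => (((SS)SS)) => ((((S)S)SS)) => (((((S))S)SS)) => (((((SS))S)SS)) => (((((()S))S)SS)) => (((((()()))S)SS)) => (((((()()))())SS)) => (((((()()))())()S)) => (((((()()))())()()))

S => (S)   [S → ( S )]
(S) => ((S))   [S → ( S )]
((S)) => ((SS))   [S → S S]
((SS)) => ((SSS))   [S → S S]
((SSS)) => (((S)SS))   [S → ( S )]
(((S)SS)) => (((SS)SS))   [S → S S]
(((SS)SS)) => ((((S)S)SS))   [S → ( S )]
((((S)S)SS)) => (((((S))S)SS))   [S → ( S )]
(((((S))S)SS)) => (((((SS))S)SS))   [S → S S]
(((((SS))S)SS)) => (((((()S))S)SS))   [S → ( )]
(((((()S))S)SS)) => (((((()()))S)SS))   [S → ( )]
(((((()()))S)SS)) => (((((()()))())SS))   [S → ( )]
(((((()()))())SS)) => (((((()()))())()S))   [S → ( )]
(((((()()))())()S)) => (((((()()))())()()))   [S → ( )]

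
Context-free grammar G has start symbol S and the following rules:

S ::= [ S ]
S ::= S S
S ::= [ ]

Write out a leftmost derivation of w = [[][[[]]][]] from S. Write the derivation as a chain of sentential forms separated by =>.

S=>[S]=>[SS]=>[[]S]=>[[]SS]=>[[][S]S]=>[[][[S]]S]=>[[][[[]]]S]=>[[][[[]]][]]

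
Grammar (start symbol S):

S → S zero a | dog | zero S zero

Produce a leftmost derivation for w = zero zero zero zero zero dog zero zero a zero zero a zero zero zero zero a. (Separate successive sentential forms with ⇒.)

S ⇒ S zero a ⇒ zero S zero zero a ⇒ zero zero S zero zero zero a ⇒ zero zero zero S zero zero zero zero a ⇒ zero zero zero S zero a zero zero zero zero a ⇒ zero zero zero zero S zero zero a zero zero zero zero a ⇒ zero zero zero zero S zero a zero zero a zero zero zero zero a ⇒ zero zero zero zero zero S zero zero a zero zero a zero zero zero zero a ⇒ zero zero zero zero zero dog zero zero a zero zero a zero zero zero zero a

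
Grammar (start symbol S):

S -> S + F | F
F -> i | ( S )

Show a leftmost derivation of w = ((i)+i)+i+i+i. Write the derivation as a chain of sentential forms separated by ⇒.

S⇒S+F⇒S+F+F⇒S+F+F+F⇒F+F+F+F⇒(S)+F+F+F⇒(S+F)+F+F+F⇒(F+F)+F+F+F⇒((S)+F)+F+F+F⇒((F)+F)+F+F+F⇒((i)+F)+F+F+F⇒((i)+i)+F+F+F⇒((i)+i)+i+F+F⇒((i)+i)+i+i+F⇒((i)+i)+i+i+i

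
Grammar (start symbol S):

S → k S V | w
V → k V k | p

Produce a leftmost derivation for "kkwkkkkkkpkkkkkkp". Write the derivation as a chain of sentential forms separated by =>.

S => kSV => kkSVV => kkwVV => kkwkVkV => kkwkkVkkV => kkwkkkVkkkV => kkwkkkkVkkkkV => kkwkkkkkVkkkkkV => kkwkkkkkkVkkkkkkV => kkwkkkkkkpkkkkkkV => kkwkkkkkkpkkkkkkp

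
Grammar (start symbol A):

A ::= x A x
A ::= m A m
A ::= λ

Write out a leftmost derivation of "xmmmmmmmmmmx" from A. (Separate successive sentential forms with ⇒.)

A ⇒ xAx ⇒ xmAmx ⇒ xmmAmmx ⇒ xmmmAmmmx ⇒ xmmmmAmmmmx ⇒ xmmmmmAmmmmmx ⇒ xmmmmmmmmmmx

A ⇒ xAx   [A ::= x A x]
xAx ⇒ xmAmx   [A ::= m A m]
xmAmx ⇒ xmmAmmx   [A ::= m A m]
xmmAmmx ⇒ xmmmAmmmx   [A ::= m A m]
xmmmAmmmx ⇒ xmmmmAmmmmx   [A ::= m A m]
xmmmmAmmmmx ⇒ xmmmmmAmmmmmx   [A ::= m A m]
xmmmmmAmmmmmx ⇒ xmmmmmmmmmmx   [A ::= λ]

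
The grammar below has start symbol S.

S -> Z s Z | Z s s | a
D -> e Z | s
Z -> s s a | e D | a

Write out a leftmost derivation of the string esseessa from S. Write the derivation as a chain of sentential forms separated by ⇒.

S⇒ZsZ⇒eDsZ⇒essZ⇒esseD⇒esseeZ⇒esseessa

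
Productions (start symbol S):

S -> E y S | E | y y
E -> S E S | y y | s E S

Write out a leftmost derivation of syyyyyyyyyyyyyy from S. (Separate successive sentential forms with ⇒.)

S ⇒ EyS ⇒ SESyS ⇒ EySESyS ⇒ sESySESyS ⇒ syySySESyS ⇒ syyyyySESyS ⇒ syyyyyyyESyS ⇒ syyyyyyyyySyS ⇒ syyyyyyyyyyyyS ⇒ syyyyyyyyyyyyyy

S ⇒ EyS   [S -> E y S]
EyS ⇒ SESyS   [E -> S E S]
SESyS ⇒ EySESyS   [S -> E y S]
EySESyS ⇒ sESySESyS   [E -> s E S]
sESySESyS ⇒ syySySESyS   [E -> y y]
syySySESyS ⇒ syyyyySESyS   [S -> y y]
syyyyySESyS ⇒ syyyyyyyESyS   [S -> y y]
syyyyyyyESyS ⇒ syyyyyyyyySyS   [E -> y y]
syyyyyyyyySyS ⇒ syyyyyyyyyyyyS   [S -> y y]
syyyyyyyyyyyyS ⇒ syyyyyyyyyyyyyy   [S -> y y]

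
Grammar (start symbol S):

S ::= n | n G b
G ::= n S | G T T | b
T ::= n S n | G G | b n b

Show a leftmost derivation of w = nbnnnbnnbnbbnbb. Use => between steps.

S => nGb => nGTTb => nGTTTTb => nbTTTTb => nbnSnTTTb => nbnnnTTTb => nbnnnGGTTb => nbnnnbGTTb => nbnnnbnSTTb => nbnnnbnnTTb => nbnnnbnnbnbTb => nbnnnbnnbnbbnbb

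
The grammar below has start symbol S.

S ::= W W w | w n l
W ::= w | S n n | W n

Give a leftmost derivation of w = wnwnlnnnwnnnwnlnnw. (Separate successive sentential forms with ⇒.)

S ⇒ WWw ⇒ WnWw ⇒ SnnnWw ⇒ WWwnnnWw ⇒ WnWwnnnWw ⇒ wnWwnnnWw ⇒ wnWnwnnnWw ⇒ wnSnnnwnnnWw ⇒ wnwnlnnnwnnnWw ⇒ wnwnlnnnwnnnSnnw ⇒ wnwnlnnnwnnnwnlnnw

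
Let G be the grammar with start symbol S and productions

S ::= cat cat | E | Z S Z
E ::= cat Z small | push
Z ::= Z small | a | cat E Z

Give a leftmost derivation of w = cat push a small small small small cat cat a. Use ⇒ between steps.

S ⇒ Z S Z   [S ::= Z S Z]
Z S Z ⇒ cat E Z S Z   [Z ::= cat E Z]
cat E Z S Z ⇒ cat push Z S Z   [E ::= push]
cat push Z S Z ⇒ cat push Z small S Z   [Z ::= Z small]
cat push Z small S Z ⇒ cat push Z small small S Z   [Z ::= Z small]
cat push Z small small S Z ⇒ cat push Z small small small S Z   [Z ::= Z small]
cat push Z small small small S Z ⇒ cat push Z small small small small S Z   [Z ::= Z small]
cat push Z small small small small S Z ⇒ cat push a small small small small S Z   [Z ::= a]
cat push a small small small small S Z ⇒ cat push a small small small small cat cat Z   [S ::= cat cat]
cat push a small small small small cat cat Z ⇒ cat push a small small small small cat cat a   [Z ::= a]

S ⇒ Z S Z ⇒ cat E Z S Z ⇒ cat push Z S Z ⇒ cat push Z small S Z ⇒ cat push Z small small S Z ⇒ cat push Z small small small S Z ⇒ cat push Z small small small small S Z ⇒ cat push a small small small small S Z ⇒ cat push a small small small small cat cat Z ⇒ cat push a small small small small cat cat a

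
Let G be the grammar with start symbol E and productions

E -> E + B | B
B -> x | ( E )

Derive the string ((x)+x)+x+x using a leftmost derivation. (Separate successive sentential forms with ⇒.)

E ⇒ E+B   [E -> E + B]
E+B ⇒ E+B+B   [E -> E + B]
E+B+B ⇒ B+B+B   [E -> B]
B+B+B ⇒ (E)+B+B   [B -> ( E )]
(E)+B+B ⇒ (E+B)+B+B   [E -> E + B]
(E+B)+B+B ⇒ (B+B)+B+B   [E -> B]
(B+B)+B+B ⇒ ((E)+B)+B+B   [B -> ( E )]
((E)+B)+B+B ⇒ ((B)+B)+B+B   [E -> B]
((B)+B)+B+B ⇒ ((x)+B)+B+B   [B -> x]
((x)+B)+B+B ⇒ ((x)+x)+B+B   [B -> x]
((x)+x)+B+B ⇒ ((x)+x)+x+B   [B -> x]
((x)+x)+x+B ⇒ ((x)+x)+x+x   [B -> x]

E ⇒ E+B ⇒ E+B+B ⇒ B+B+B ⇒ (E)+B+B ⇒ (E+B)+B+B ⇒ (B+B)+B+B ⇒ ((E)+B)+B+B ⇒ ((B)+B)+B+B ⇒ ((x)+B)+B+B ⇒ ((x)+x)+B+B ⇒ ((x)+x)+x+B ⇒ ((x)+x)+x+x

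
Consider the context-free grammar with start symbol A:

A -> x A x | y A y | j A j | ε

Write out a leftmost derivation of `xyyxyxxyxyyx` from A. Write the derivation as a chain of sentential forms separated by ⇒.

A ⇒ xAx ⇒ xyAyx ⇒ xyyAyyx ⇒ xyyxAxyyx ⇒ xyyxyAyxyyx ⇒ xyyxyxAxyxyyx ⇒ xyyxyxxyxyyx

A ⇒ xAx   [A -> x A x]
xAx ⇒ xyAyx   [A -> y A y]
xyAyx ⇒ xyyAyyx   [A -> y A y]
xyyAyyx ⇒ xyyxAxyyx   [A -> x A x]
xyyxAxyyx ⇒ xyyxyAyxyyx   [A -> y A y]
xyyxyAyxyyx ⇒ xyyxyxAxyxyyx   [A -> x A x]
xyyxyxAxyxyyx ⇒ xyyxyxxyxyyx   [A -> ε]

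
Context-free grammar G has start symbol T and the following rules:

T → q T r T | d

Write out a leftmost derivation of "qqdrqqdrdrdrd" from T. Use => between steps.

T => qTrT   [T → q T r T]
qTrT => qqTrTrT   [T → q T r T]
qqTrTrT => qqdrTrT   [T → d]
qqdrTrT => qqdrqTrTrT   [T → q T r T]
qqdrqTrTrT => qqdrqqTrTrTrT   [T → q T r T]
qqdrqqTrTrTrT => qqdrqqdrTrTrT   [T → d]
qqdrqqdrTrTrT => qqdrqqdrdrTrT   [T → d]
qqdrqqdrdrTrT => qqdrqqdrdrdrT   [T → d]
qqdrqqdrdrdrT => qqdrqqdrdrdrd   [T → d]

T=>qTrT=>qqTrTrT=>qqdrTrT=>qqdrqTrTrT=>qqdrqqTrTrTrT=>qqdrqqdrTrTrT=>qqdrqqdrdrTrT=>qqdrqqdrdrdrT=>qqdrqqdrdrdrd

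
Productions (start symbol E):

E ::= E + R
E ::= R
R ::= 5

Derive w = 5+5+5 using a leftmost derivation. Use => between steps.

E => E+R => E+R+R => R+R+R => 5+R+R => 5+5+R => 5+5+5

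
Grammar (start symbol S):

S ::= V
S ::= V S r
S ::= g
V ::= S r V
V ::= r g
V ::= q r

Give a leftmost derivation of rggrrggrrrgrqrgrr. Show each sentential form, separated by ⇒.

S⇒VSr⇒rgSr⇒rgVSrr⇒rgSrVSrr⇒rggrVSrr⇒rggrSrVSrr⇒rggrVrVSrr⇒rggrSrVrVSrr⇒rggrVSrrVrVSrr⇒rggrrgSrrVrVSrr⇒rggrrggrrVrVSrr⇒rggrrggrrrgrVSrr⇒rggrrggrrrgrqrSrr⇒rggrrggrrrgrqrgrr

S ⇒ VSr   [S ::= V S r]
VSr ⇒ rgSr   [V ::= r g]
rgSr ⇒ rgVSrr   [S ::= V S r]
rgVSrr ⇒ rgSrVSrr   [V ::= S r V]
rgSrVSrr ⇒ rggrVSrr   [S ::= g]
rggrVSrr ⇒ rggrSrVSrr   [V ::= S r V]
rggrSrVSrr ⇒ rggrVrVSrr   [S ::= V]
rggrVrVSrr ⇒ rggrSrVrVSrr   [V ::= S r V]
rggrSrVrVSrr ⇒ rggrVSrrVrVSrr   [S ::= V S r]
rggrVSrrVrVSrr ⇒ rggrrgSrrVrVSrr   [V ::= r g]
rggrrgSrrVrVSrr ⇒ rggrrggrrVrVSrr   [S ::= g]
rggrrggrrVrVSrr ⇒ rggrrggrrrgrVSrr   [V ::= r g]
rggrrggrrrgrVSrr ⇒ rggrrggrrrgrqrSrr   [V ::= q r]
rggrrggrrrgrqrSrr ⇒ rggrrggrrrgrqrgrr   [S ::= g]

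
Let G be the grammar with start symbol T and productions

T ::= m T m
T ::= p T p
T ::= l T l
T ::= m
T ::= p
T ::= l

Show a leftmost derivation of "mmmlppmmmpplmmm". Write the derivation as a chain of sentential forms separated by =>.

T => mTm   [T ::= m T m]
mTm => mmTmm   [T ::= m T m]
mmTmm => mmmTmmm   [T ::= m T m]
mmmTmmm => mmmlTlmmm   [T ::= l T l]
mmmlTlmmm => mmmlpTplmmm   [T ::= p T p]
mmmlpTplmmm => mmmlppTpplmmm   [T ::= p T p]
mmmlppTpplmmm => mmmlppmTmpplmmm   [T ::= m T m]
mmmlppmTmpplmmm => mmmlppmmmpplmmm   [T ::= m]

T=>mTm=>mmTmm=>mmmTmmm=>mmmlTlmmm=>mmmlpTplmmm=>mmmlppTpplmmm=>mmmlppmTmpplmmm=>mmmlppmmmpplmmm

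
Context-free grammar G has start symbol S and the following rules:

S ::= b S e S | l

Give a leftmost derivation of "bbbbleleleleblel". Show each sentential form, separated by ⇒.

S ⇒ bSeS   [S ::= b S e S]
bSeS ⇒ bbSeSeS   [S ::= b S e S]
bbSeSeS ⇒ bbbSeSeSeS   [S ::= b S e S]
bbbSeSeSeS ⇒ bbbbSeSeSeSeS   [S ::= b S e S]
bbbbSeSeSeSeS ⇒ bbbbleSeSeSeS   [S ::= l]
bbbbleSeSeSeS ⇒ bbbbleleSeSeS   [S ::= l]
bbbbleleSeSeS ⇒ bbbbleleleSeS   [S ::= l]
bbbbleleleSeS ⇒ bbbbleleleleS   [S ::= l]
bbbbleleleleS ⇒ bbbblelelelebSeS   [S ::= b S e S]
bbbblelelelebSeS ⇒ bbbblelelelebleS   [S ::= l]
bbbblelelelebleS ⇒ bbbbleleleleblel   [S ::= l]

S ⇒ bSeS ⇒ bbSeSeS ⇒ bbbSeSeSeS ⇒ bbbbSeSeSeSeS ⇒ bbbbleSeSeSeS ⇒ bbbbleleSeSeS ⇒ bbbbleleleSeS ⇒ bbbbleleleleS ⇒ bbbblelelelebSeS ⇒ bbbblelelelebleS ⇒ bbbbleleleleblel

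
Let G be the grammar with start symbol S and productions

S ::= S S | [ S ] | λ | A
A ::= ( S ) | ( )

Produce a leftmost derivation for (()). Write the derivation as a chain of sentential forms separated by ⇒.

S ⇒ SS ⇒ AS ⇒ (S)S ⇒ (A)S ⇒ (())S ⇒ (())

S ⇒ SS   [S ::= S S]
SS ⇒ AS   [S ::= A]
AS ⇒ (S)S   [A ::= ( S )]
(S)S ⇒ (A)S   [S ::= A]
(A)S ⇒ (())S   [A ::= ( )]
(())S ⇒ (())   [S ::= λ]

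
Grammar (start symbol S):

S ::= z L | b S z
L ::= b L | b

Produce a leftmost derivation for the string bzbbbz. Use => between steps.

S=>bSz=>bzLz=>bzbLz=>bzbbLz=>bzbbbz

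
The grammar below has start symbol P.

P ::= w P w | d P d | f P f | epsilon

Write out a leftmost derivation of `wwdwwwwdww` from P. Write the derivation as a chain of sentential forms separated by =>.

P => wPw => wwPww => wwdPdww => wwdwPwdww => wwdwwPwwdww => wwdwwwwdww

P => wPw   [P ::= w P w]
wPw => wwPww   [P ::= w P w]
wwPww => wwdPdww   [P ::= d P d]
wwdPdww => wwdwPwdww   [P ::= w P w]
wwdwPwdww => wwdwwPwwdww   [P ::= w P w]
wwdwwPwwdww => wwdwwwwdww   [P ::= epsilon]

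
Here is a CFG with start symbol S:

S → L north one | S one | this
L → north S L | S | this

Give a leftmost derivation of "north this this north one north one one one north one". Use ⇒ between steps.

S ⇒ L north one   [S → L north one]
L north one ⇒ S north one   [L → S]
S north one ⇒ S one north one   [S → S one]
S one north one ⇒ S one one north one   [S → S one]
S one one north one ⇒ L north one one one north one   [S → L north one]
L north one one one north one ⇒ S north one one one north one   [L → S]
S north one one one north one ⇒ L north one north one one one north one   [S → L north one]
L north one north one one one north one ⇒ north S L north one north one one one north one   [L → north S L]
north S L north one north one one one north one ⇒ north this L north one north one one one north one   [S → this]
north this L north one north one one one north one ⇒ north this this north one north one one one north one   [L → this]

S ⇒ L north one ⇒ S north one ⇒ S one north one ⇒ S one one north one ⇒ L north one one one north one ⇒ S north one one one north one ⇒ L north one north one one one north one ⇒ north S L north one north one one one north one ⇒ north this L north one north one one one north one ⇒ north this this north one north one one one north one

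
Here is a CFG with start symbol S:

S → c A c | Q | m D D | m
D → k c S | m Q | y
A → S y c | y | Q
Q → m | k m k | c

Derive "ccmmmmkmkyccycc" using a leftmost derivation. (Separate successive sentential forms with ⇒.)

S ⇒ cAc ⇒ cSycc ⇒ ccAcycc ⇒ ccSyccycc ⇒ ccmDDyccycc ⇒ ccmmQDyccycc ⇒ ccmmmDyccycc ⇒ ccmmmmQyccycc ⇒ ccmmmmkmkyccycc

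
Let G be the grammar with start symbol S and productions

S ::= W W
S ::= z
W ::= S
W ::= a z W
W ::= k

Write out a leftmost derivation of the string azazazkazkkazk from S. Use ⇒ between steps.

S⇒WW⇒azWW⇒azSW⇒azWWW⇒azazWWW⇒azazSWW⇒azazWWWW⇒azazazWWWW⇒azazazkWWW⇒azazazkazWWW⇒azazazkazkWW⇒azazazkazkkW⇒azazazkazkkazW⇒azazazkazkkazk

S ⇒ WW   [S ::= W W]
WW ⇒ azWW   [W ::= a z W]
azWW ⇒ azSW   [W ::= S]
azSW ⇒ azWWW   [S ::= W W]
azWWW ⇒ azazWWW   [W ::= a z W]
azazWWW ⇒ azazSWW   [W ::= S]
azazSWW ⇒ azazWWWW   [S ::= W W]
azazWWWW ⇒ azazazWWWW   [W ::= a z W]
azazazWWWW ⇒ azazazkWWW   [W ::= k]
azazazkWWW ⇒ azazazkazWWW   [W ::= a z W]
azazazkazWWW ⇒ azazazkazkWW   [W ::= k]
azazazkazkWW ⇒ azazazkazkkW   [W ::= k]
azazazkazkkW ⇒ azazazkazkkazW   [W ::= a z W]
azazazkazkkazW ⇒ azazazkazkkazk   [W ::= k]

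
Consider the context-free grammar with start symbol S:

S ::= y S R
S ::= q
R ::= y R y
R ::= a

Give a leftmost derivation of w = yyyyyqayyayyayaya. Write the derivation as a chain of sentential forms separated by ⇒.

S ⇒ ySR ⇒ yySRR ⇒ yyySRRR ⇒ yyyySRRRR ⇒ yyyyySRRRRR ⇒ yyyyyqRRRRR ⇒ yyyyyqaRRRR ⇒ yyyyyqayRyRRR ⇒ yyyyyqayyRyyRRR ⇒ yyyyyqayyayyRRR ⇒ yyyyyqayyayyaRR ⇒ yyyyyqayyayyayRyR ⇒ yyyyyqayyayyayayR ⇒ yyyyyqayyayyayaya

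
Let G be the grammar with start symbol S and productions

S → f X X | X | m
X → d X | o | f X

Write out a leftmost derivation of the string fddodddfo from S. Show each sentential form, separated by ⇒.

S ⇒ fXX ⇒ fdXX ⇒ fddXX ⇒ fddoX ⇒ fddodX ⇒ fddoddX ⇒ fddodddX ⇒ fddodddfX ⇒ fddodddfo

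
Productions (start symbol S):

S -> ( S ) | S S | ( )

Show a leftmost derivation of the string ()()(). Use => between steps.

S=>SS=>SSS=>()SS=>()()S=>()()()

S => SS   [S -> S S]
SS => SSS   [S -> S S]
SSS => ()SS   [S -> ( )]
()SS => ()()S   [S -> ( )]
()()S => ()()()   [S -> ( )]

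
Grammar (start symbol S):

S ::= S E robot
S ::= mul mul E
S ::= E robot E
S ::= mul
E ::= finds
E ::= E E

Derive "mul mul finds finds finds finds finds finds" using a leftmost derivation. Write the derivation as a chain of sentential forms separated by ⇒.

S ⇒ mul mul E ⇒ mul mul E E ⇒ mul mul E E E ⇒ mul mul E E E E ⇒ mul mul E E E E E ⇒ mul mul E E E E E E ⇒ mul mul finds E E E E E ⇒ mul mul finds finds E E E E ⇒ mul mul finds finds finds E E E ⇒ mul mul finds finds finds finds E E ⇒ mul mul finds finds finds finds finds E ⇒ mul mul finds finds finds finds finds finds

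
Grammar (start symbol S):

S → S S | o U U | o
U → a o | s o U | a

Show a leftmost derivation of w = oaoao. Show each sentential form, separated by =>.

S => oUU => oaoU => oaoao

S => oUU   [S → o U U]
oUU => oaoU   [U → a o]
oaoU => oaoao   [U → a o]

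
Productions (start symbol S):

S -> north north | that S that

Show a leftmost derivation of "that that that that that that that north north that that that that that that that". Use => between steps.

S => that S that => that that S that that => that that that S that that that => that that that that S that that that that => that that that that that S that that that that that => that that that that that that S that that that that that that => that that that that that that that S that that that that that that that => that that that that that that that north north that that that that that that that

S => that S that   [S -> that S that]
that S that => that that S that that   [S -> that S that]
that that S that that => that that that S that that that   [S -> that S that]
that that that S that that that => that that that that S that that that that   [S -> that S that]
that that that that S that that that that => that that that that that S that that that that that   [S -> that S that]
that that that that that S that that that that that => that that that that that that S that that that that that that   [S -> that S that]
that that that that that that S that that that that that that => that that that that that that that S that that that that that that that   [S -> that S that]
that that that that that that that S that that that that that that that => that that that that that that that north north that that that that that that that   [S -> north north]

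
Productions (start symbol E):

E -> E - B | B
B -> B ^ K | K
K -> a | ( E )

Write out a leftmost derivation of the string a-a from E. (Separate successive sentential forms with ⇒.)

E⇒E-B⇒B-B⇒K-B⇒a-B⇒a-K⇒a-a

E ⇒ E-B   [E -> E - B]
E-B ⇒ B-B   [E -> B]
B-B ⇒ K-B   [B -> K]
K-B ⇒ a-B   [K -> a]
a-B ⇒ a-K   [B -> K]
a-K ⇒ a-a   [K -> a]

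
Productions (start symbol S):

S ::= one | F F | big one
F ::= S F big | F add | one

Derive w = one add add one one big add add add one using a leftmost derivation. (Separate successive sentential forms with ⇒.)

S ⇒ F F   [S ::= F F]
F F ⇒ F add F   [F ::= F add]
F add F ⇒ F add add F   [F ::= F add]
F add add F ⇒ F add add add F   [F ::= F add]
F add add add F ⇒ S F big add add add F   [F ::= S F big]
S F big add add add F ⇒ F F F big add add add F   [S ::= F F]
F F F big add add add F ⇒ F add F F big add add add F   [F ::= F add]
F add F F big add add add F ⇒ F add add F F big add add add F   [F ::= F add]
F add add F F big add add add F ⇒ one add add F F big add add add F   [F ::= one]
one add add F F big add add add F ⇒ one add add one F big add add add F   [F ::= one]
one add add one F big add add add F ⇒ one add add one one big add add add F   [F ::= one]
one add add one one big add add add F ⇒ one add add one one big add add add one   [F ::= one]

S ⇒ F F ⇒ F add F ⇒ F add add F ⇒ F add add add F ⇒ S F big add add add F ⇒ F F F big add add add F ⇒ F add F F big add add add F ⇒ F add add F F big add add add F ⇒ one add add F F big add add add F ⇒ one add add one F big add add add F ⇒ one add add one one big add add add F ⇒ one add add one one big add add add one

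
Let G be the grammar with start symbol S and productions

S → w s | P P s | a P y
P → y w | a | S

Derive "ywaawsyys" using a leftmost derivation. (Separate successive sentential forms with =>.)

S => PPs => ywPs => ywSs => ywaPys => ywaSys => ywaaPyys => ywaaSyys => ywaawsyys

S => PPs   [S → P P s]
PPs => ywPs   [P → y w]
ywPs => ywSs   [P → S]
ywSs => ywaPys   [S → a P y]
ywaPys => ywaSys   [P → S]
ywaSys => ywaaPyys   [S → a P y]
ywaaPyys => ywaaSyys   [P → S]
ywaaSyys => ywaawsyys   [S → w s]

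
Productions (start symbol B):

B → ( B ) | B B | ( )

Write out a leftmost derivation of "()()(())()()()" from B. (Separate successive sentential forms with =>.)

B => BB => BBB => ()BB => ()()B => ()()BB => ()()(B)B => ()()(())B => ()()(())BB => ()()(())BBB => ()()(())()BB => ()()(())()()B => ()()(())()()()

B => BB   [B → B B]
BB => BBB   [B → B B]
BBB => ()BB   [B → ( )]
()BB => ()()B   [B → ( )]
()()B => ()()BB   [B → B B]
()()BB => ()()(B)B   [B → ( B )]
()()(B)B => ()()(())B   [B → ( )]
()()(())B => ()()(())BB   [B → B B]
()()(())BB => ()()(())BBB   [B → B B]
()()(())BBB => ()()(())()BB   [B → ( )]
()()(())()BB => ()()(())()()B   [B → ( )]
()()(())()()B => ()()(())()()()   [B → ( )]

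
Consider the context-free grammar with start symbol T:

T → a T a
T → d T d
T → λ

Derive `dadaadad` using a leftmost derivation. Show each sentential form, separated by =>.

T => dTd   [T → d T d]
dTd => daTad   [T → a T a]
daTad => dadTdad   [T → d T d]
dadTdad => dadaTadad   [T → a T a]
dadaTadad => dadaadad   [T → λ]

T => dTd => daTad => dadTdad => dadaTadad => dadaadad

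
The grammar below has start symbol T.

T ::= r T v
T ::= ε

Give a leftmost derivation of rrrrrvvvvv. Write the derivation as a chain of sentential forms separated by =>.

T=>rTv=>rrTvv=>rrrTvvv=>rrrrTvvvv=>rrrrrTvvvvv=>rrrrrvvvvv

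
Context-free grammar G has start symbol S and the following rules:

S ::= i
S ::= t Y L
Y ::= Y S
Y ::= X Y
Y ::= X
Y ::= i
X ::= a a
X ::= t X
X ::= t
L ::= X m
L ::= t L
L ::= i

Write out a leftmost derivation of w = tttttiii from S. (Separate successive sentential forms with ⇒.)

S⇒tYL⇒tYSL⇒tXYSL⇒ttXYSL⇒tttXYSL⇒ttttXYSL⇒tttttYSL⇒tttttiSL⇒tttttiiL⇒tttttiii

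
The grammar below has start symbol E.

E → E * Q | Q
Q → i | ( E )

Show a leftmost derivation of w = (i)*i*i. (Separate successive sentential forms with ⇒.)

E⇒E*Q⇒E*Q*Q⇒Q*Q*Q⇒(E)*Q*Q⇒(Q)*Q*Q⇒(i)*Q*Q⇒(i)*i*Q⇒(i)*i*i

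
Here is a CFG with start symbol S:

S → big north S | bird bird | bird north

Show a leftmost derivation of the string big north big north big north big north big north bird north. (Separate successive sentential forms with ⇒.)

S ⇒ big north S   [S → big north S]
big north S ⇒ big north big north S   [S → big north S]
big north big north S ⇒ big north big north big north S   [S → big north S]
big north big north big north S ⇒ big north big north big north big north S   [S → big north S]
big north big north big north big north S ⇒ big north big north big north big north big north S   [S → big north S]
big north big north big north big north big north S ⇒ big north big north big north big north big north bird north   [S → bird north]

S ⇒ big north S ⇒ big north big north S ⇒ big north big north big north S ⇒ big north big north big north big north S ⇒ big north big north big north big north big north S ⇒ big north big north big north big north big north bird north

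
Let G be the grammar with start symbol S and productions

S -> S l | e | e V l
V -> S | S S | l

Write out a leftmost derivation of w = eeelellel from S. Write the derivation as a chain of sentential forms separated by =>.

S=>eVl=>eSSl=>eeVlSl=>eeSSlSl=>eeSlSlSl=>eeelSlSl=>eeelSllSl=>eeelellSl=>eeelellel

S => eVl   [S -> e V l]
eVl => eSSl   [V -> S S]
eSSl => eeVlSl   [S -> e V l]
eeVlSl => eeSSlSl   [V -> S S]
eeSSlSl => eeSlSlSl   [S -> S l]
eeSlSlSl => eeelSlSl   [S -> e]
eeelSlSl => eeelSllSl   [S -> S l]
eeelSllSl => eeelellSl   [S -> e]
eeelellSl => eeelellel   [S -> e]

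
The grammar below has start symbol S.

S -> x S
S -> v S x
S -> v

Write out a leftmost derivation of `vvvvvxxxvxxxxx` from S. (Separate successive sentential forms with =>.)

S => vSx => vvSxx => vvvSxxx => vvvvSxxxx => vvvvvSxxxxx => vvvvvxSxxxxx => vvvvvxxSxxxxx => vvvvvxxxSxxxxx => vvvvvxxxvxxxxx

S => vSx   [S -> v S x]
vSx => vvSxx   [S -> v S x]
vvSxx => vvvSxxx   [S -> v S x]
vvvSxxx => vvvvSxxxx   [S -> v S x]
vvvvSxxxx => vvvvvSxxxxx   [S -> v S x]
vvvvvSxxxxx => vvvvvxSxxxxx   [S -> x S]
vvvvvxSxxxxx => vvvvvxxSxxxxx   [S -> x S]
vvvvvxxSxxxxx => vvvvvxxxSxxxxx   [S -> x S]
vvvvvxxxSxxxxx => vvvvvxxxvxxxxx   [S -> v]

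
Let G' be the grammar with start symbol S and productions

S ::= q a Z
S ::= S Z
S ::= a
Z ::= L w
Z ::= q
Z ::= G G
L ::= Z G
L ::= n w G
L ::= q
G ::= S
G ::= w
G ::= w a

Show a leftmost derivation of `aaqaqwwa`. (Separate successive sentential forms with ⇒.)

S⇒SZ⇒aZ⇒aGG⇒aSG⇒aSZG⇒aaZG⇒aaGGG⇒aaSGG⇒aaqaZGG⇒aaqaqGG⇒aaqaqwG⇒aaqaqwwa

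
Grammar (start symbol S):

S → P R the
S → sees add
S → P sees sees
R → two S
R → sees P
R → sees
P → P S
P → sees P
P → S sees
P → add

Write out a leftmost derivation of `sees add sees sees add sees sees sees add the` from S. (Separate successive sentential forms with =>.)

S => P R the => P S R the => S sees S R the => sees add sees S R the => sees add sees P sees sees R the => sees add sees sees P sees sees R the => sees add sees sees add sees sees R the => sees add sees sees add sees sees sees P the => sees add sees sees add sees sees sees add the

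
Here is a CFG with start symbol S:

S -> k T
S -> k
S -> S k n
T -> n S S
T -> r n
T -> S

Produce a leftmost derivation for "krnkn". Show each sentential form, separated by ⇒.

S ⇒ Skn ⇒ kTkn ⇒ krnkn

S ⇒ Skn   [S -> S k n]
Skn ⇒ kTkn   [S -> k T]
kTkn ⇒ krnkn   [T -> r n]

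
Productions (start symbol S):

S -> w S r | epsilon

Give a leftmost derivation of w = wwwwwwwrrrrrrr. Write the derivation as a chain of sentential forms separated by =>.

S => wSr => wwSrr => wwwSrrr => wwwwSrrrr => wwwwwSrrrrr => wwwwwwSrrrrrr => wwwwwwwSrrrrrrr => wwwwwwwrrrrrrr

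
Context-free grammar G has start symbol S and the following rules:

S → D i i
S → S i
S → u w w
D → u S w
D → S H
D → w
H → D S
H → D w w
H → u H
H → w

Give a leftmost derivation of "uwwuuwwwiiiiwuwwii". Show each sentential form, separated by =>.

S => Dii   [S → D i i]
Dii => SHii   [D → S H]
SHii => uwwHii   [S → u w w]
uwwHii => uwwDSii   [H → D S]
uwwDSii => uwwuSwSii   [D → u S w]
uwwuSwSii => uwwuSiwSii   [S → S i]
uwwuSiwSii => uwwuSiiwSii   [S → S i]
uwwuSiiwSii => uwwuDiiiiwSii   [S → D i i]
uwwuDiiiiwSii => uwwuSHiiiiwSii   [D → S H]
uwwuSHiiiiwSii => uwwuuwwHiiiiwSii   [S → u w w]
uwwuuwwHiiiiwSii => uwwuuwwwiiiiwSii   [H → w]
uwwuuwwwiiiiwSii => uwwuuwwwiiiiwuwwii   [S → u w w]

S => Dii => SHii => uwwHii => uwwDSii => uwwuSwSii => uwwuSiwSii => uwwuSiiwSii => uwwuDiiiiwSii => uwwuSHiiiiwSii => uwwuuwwHiiiiwSii => uwwuuwwwiiiiwSii => uwwuuwwwiiiiwuwwii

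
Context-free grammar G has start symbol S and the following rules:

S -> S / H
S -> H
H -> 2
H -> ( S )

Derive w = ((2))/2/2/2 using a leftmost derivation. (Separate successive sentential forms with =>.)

S => S/H   [S -> S / H]
S/H => S/H/H   [S -> S / H]
S/H/H => S/H/H/H   [S -> S / H]
S/H/H/H => H/H/H/H   [S -> H]
H/H/H/H => (S)/H/H/H   [H -> ( S )]
(S)/H/H/H => (H)/H/H/H   [S -> H]
(H)/H/H/H => ((S))/H/H/H   [H -> ( S )]
((S))/H/H/H => ((H))/H/H/H   [S -> H]
((H))/H/H/H => ((2))/H/H/H   [H -> 2]
((2))/H/H/H => ((2))/2/H/H   [H -> 2]
((2))/2/H/H => ((2))/2/2/H   [H -> 2]
((2))/2/2/H => ((2))/2/2/2   [H -> 2]

S => S/H => S/H/H => S/H/H/H => H/H/H/H => (S)/H/H/H => (H)/H/H/H => ((S))/H/H/H => ((H))/H/H/H => ((2))/H/H/H => ((2))/2/H/H => ((2))/2/2/H => ((2))/2/2/2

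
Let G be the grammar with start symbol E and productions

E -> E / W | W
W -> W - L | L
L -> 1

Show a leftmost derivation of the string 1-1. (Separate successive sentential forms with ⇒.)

E ⇒ W ⇒ W-L ⇒ L-L ⇒ 1-L ⇒ 1-1

E ⇒ W   [E -> W]
W ⇒ W-L   [W -> W - L]
W-L ⇒ L-L   [W -> L]
L-L ⇒ 1-L   [L -> 1]
1-L ⇒ 1-1   [L -> 1]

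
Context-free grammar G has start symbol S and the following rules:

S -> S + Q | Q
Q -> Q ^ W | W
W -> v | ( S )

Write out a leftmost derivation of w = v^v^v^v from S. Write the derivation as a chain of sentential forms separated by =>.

S=>Q=>Q^W=>Q^W^W=>Q^W^W^W=>W^W^W^W=>v^W^W^W=>v^v^W^W=>v^v^v^W=>v^v^v^v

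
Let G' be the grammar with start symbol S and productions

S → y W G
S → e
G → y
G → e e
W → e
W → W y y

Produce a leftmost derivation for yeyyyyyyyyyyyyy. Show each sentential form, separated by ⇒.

S ⇒ yWG   [S → y W G]
yWG ⇒ yWyyG   [W → W y y]
yWyyG ⇒ yWyyyyG   [W → W y y]
yWyyyyG ⇒ yWyyyyyyG   [W → W y y]
yWyyyyyyG ⇒ yWyyyyyyyyG   [W → W y y]
yWyyyyyyyyG ⇒ yWyyyyyyyyyyG   [W → W y y]
yWyyyyyyyyyyG ⇒ yWyyyyyyyyyyyyG   [W → W y y]
yWyyyyyyyyyyyyG ⇒ yeyyyyyyyyyyyyG   [W → e]
yeyyyyyyyyyyyyG ⇒ yeyyyyyyyyyyyyy   [G → y]

S ⇒ yWG ⇒ yWyyG ⇒ yWyyyyG ⇒ yWyyyyyyG ⇒ yWyyyyyyyyG ⇒ yWyyyyyyyyyyG ⇒ yWyyyyyyyyyyyyG ⇒ yeyyyyyyyyyyyyG ⇒ yeyyyyyyyyyyyyy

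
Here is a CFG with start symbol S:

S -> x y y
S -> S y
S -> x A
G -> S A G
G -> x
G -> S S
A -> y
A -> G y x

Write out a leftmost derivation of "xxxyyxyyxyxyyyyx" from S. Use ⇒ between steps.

S ⇒ xA ⇒ xGyx ⇒ xSSyx ⇒ xSySyx ⇒ xxAySyx ⇒ xxGyxySyx ⇒ xxSSyxySyx ⇒ xxxyySyxySyx ⇒ xxxyyxAyxySyx ⇒ xxxyyxyyxySyx ⇒ xxxyyxyyxySyyx ⇒ xxxyyxyyxyxyyyyx

S ⇒ xA   [S -> x A]
xA ⇒ xGyx   [A -> G y x]
xGyx ⇒ xSSyx   [G -> S S]
xSSyx ⇒ xSySyx   [S -> S y]
xSySyx ⇒ xxAySyx   [S -> x A]
xxAySyx ⇒ xxGyxySyx   [A -> G y x]
xxGyxySyx ⇒ xxSSyxySyx   [G -> S S]
xxSSyxySyx ⇒ xxxyySyxySyx   [S -> x y y]
xxxyySyxySyx ⇒ xxxyyxAyxySyx   [S -> x A]
xxxyyxAyxySyx ⇒ xxxyyxyyxySyx   [A -> y]
xxxyyxyyxySyx ⇒ xxxyyxyyxySyyx   [S -> S y]
xxxyyxyyxySyyx ⇒ xxxyyxyyxyxyyyyx   [S -> x y y]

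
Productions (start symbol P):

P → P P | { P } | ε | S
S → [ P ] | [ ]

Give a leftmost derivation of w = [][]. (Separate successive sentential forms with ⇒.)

P ⇒ PP   [P → P P]
PP ⇒ SP   [P → S]
SP ⇒ [P]P   [S → [ P ]]
[P]P ⇒ []P   [P → ε]
[]P ⇒ []PP   [P → P P]
[]PP ⇒ []PPP   [P → P P]
[]PPP ⇒ []PPPP   [P → P P]
[]PPPP ⇒ []SPPP   [P → S]
[]SPPP ⇒ [][]PPP   [S → [ ]]
[][]PPP ⇒ [][]PP   [P → ε]
[][]PP ⇒ [][]P   [P → ε]
[][]P ⇒ [][]   [P → ε]

P ⇒ PP ⇒ SP ⇒ [P]P ⇒ []P ⇒ []PP ⇒ []PPP ⇒ []PPPP ⇒ []SPPP ⇒ [][]PPP ⇒ [][]PP ⇒ [][]P ⇒ [][]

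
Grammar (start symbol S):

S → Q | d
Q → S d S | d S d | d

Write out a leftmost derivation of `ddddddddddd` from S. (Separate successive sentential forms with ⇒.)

S ⇒ Q ⇒ SdS ⇒ QdS ⇒ SdSdS ⇒ ddSdS ⇒ ddQdS ⇒ dddSddS ⇒ dddQddS ⇒ dddSdSddS ⇒ dddQdSddS ⇒ ddddSddSddS ⇒ dddddddSddS ⇒ ddddddddddS ⇒ ddddddddddd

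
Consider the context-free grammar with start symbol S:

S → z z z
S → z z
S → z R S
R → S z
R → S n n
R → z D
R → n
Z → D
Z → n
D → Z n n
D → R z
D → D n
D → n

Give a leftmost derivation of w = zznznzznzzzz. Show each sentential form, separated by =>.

S => zRS => zzDS => zznS => zznzRS => zznznS => zznznzRS => zznznzzDS => zznznzzRzS => zznznzznzS => zznznzznzzzz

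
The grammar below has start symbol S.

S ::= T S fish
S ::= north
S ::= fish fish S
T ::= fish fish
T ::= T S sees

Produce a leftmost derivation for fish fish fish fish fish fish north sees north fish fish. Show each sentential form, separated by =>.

S => fish fish S => fish fish T S fish => fish fish fish fish S fish => fish fish fish fish T S fish fish => fish fish fish fish T S sees S fish fish => fish fish fish fish fish fish S sees S fish fish => fish fish fish fish fish fish north sees S fish fish => fish fish fish fish fish fish north sees north fish fish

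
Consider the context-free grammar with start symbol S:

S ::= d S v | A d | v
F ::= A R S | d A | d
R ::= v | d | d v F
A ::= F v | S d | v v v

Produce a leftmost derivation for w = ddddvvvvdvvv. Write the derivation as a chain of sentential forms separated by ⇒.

S ⇒ dSv   [S ::= d S v]
dSv ⇒ ddSvv   [S ::= d S v]
ddSvv ⇒ dddSvvv   [S ::= d S v]
dddSvvv ⇒ dddAdvvv   [S ::= A d]
dddAdvvv ⇒ dddFvdvvv   [A ::= F v]
dddFvdvvv ⇒ dddARSvdvvv   [F ::= A R S]
dddARSvdvvv ⇒ dddFvRSvdvvv   [A ::= F v]
dddFvRSvdvvv ⇒ ddddvRSvdvvv   [F ::= d]
ddddvRSvdvvv ⇒ ddddvvSvdvvv   [R ::= v]
ddddvvSvdvvv ⇒ ddddvvvvdvvv   [S ::= v]

S⇒dSv⇒ddSvv⇒dddSvvv⇒dddAdvvv⇒dddFvdvvv⇒dddARSvdvvv⇒dddFvRSvdvvv⇒ddddvRSvdvvv⇒ddddvvSvdvvv⇒ddddvvvvdvvv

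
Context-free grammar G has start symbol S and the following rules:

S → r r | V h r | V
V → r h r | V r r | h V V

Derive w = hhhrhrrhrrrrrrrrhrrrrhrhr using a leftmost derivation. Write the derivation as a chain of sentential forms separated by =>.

S=>Vhr=>hVVhr=>hhVVVhr=>hhVrrVVhr=>hhhVVrrVVhr=>hhhrhrVrrVVhr=>hhhrhrVrrrrVVhr=>hhhrhrVrrrrrrVVhr=>hhhrhrrhrrrrrrrVVhr=>hhhrhrrhrrrrrrrVrrVhr=>hhhrhrrhrrrrrrrrhrrrVhr=>hhhrhrrhrrrrrrrrhrrrrhrhr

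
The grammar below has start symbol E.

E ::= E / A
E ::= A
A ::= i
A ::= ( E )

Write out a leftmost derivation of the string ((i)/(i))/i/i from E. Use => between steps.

E => E/A   [E ::= E / A]
E/A => E/A/A   [E ::= E / A]
E/A/A => A/A/A   [E ::= A]
A/A/A => (E)/A/A   [A ::= ( E )]
(E)/A/A => (E/A)/A/A   [E ::= E / A]
(E/A)/A/A => (A/A)/A/A   [E ::= A]
(A/A)/A/A => ((E)/A)/A/A   [A ::= ( E )]
((E)/A)/A/A => ((A)/A)/A/A   [E ::= A]
((A)/A)/A/A => ((i)/A)/A/A   [A ::= i]
((i)/A)/A/A => ((i)/(E))/A/A   [A ::= ( E )]
((i)/(E))/A/A => ((i)/(A))/A/A   [E ::= A]
((i)/(A))/A/A => ((i)/(i))/A/A   [A ::= i]
((i)/(i))/A/A => ((i)/(i))/i/A   [A ::= i]
((i)/(i))/i/A => ((i)/(i))/i/i   [A ::= i]

E => E/A => E/A/A => A/A/A => (E)/A/A => (E/A)/A/A => (A/A)/A/A => ((E)/A)/A/A => ((A)/A)/A/A => ((i)/A)/A/A => ((i)/(E))/A/A => ((i)/(A))/A/A => ((i)/(i))/A/A => ((i)/(i))/i/A => ((i)/(i))/i/i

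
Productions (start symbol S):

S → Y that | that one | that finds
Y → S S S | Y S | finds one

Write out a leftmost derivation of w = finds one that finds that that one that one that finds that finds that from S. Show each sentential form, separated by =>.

S => Y that => Y S that => Y S S that => S S S S S that => Y that S S S S that => Y S that S S S S that => finds one S that S S S S that => finds one that finds that S S S S that => finds one that finds that that one S S S that => finds one that finds that that one that one S S that => finds one that finds that that one that one that finds S that => finds one that finds that that one that one that finds that finds that

S => Y that   [S → Y that]
Y that => Y S that   [Y → Y S]
Y S that => Y S S that   [Y → Y S]
Y S S that => S S S S S that   [Y → S S S]
S S S S S that => Y that S S S S that   [S → Y that]
Y that S S S S that => Y S that S S S S that   [Y → Y S]
Y S that S S S S that => finds one S that S S S S that   [Y → finds one]
finds one S that S S S S that => finds one that finds that S S S S that   [S → that finds]
finds one that finds that S S S S that => finds one that finds that that one S S S that   [S → that one]
finds one that finds that that one S S S that => finds one that finds that that one that one S S that   [S → that one]
finds one that finds that that one that one S S that => finds one that finds that that one that one that finds S that   [S → that finds]
finds one that finds that that one that one that finds S that => finds one that finds that that one that one that finds that finds that   [S → that finds]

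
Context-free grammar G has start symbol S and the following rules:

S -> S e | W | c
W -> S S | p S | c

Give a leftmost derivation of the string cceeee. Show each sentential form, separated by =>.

S => Se => See => Wee => SSee => cSee => cSeee => cSeeee => cWeeee => cceeee

S => Se   [S -> S e]
Se => See   [S -> S e]
See => Wee   [S -> W]
Wee => SSee   [W -> S S]
SSee => cSee   [S -> c]
cSee => cSeee   [S -> S e]
cSeee => cSeeee   [S -> S e]
cSeeee => cWeeee   [S -> W]
cWeeee => cceeee   [W -> c]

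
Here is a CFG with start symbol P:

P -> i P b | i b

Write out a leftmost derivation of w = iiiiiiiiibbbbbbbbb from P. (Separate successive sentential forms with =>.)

P => iPb   [P -> i P b]
iPb => iiPbb   [P -> i P b]
iiPbb => iiiPbbb   [P -> i P b]
iiiPbbb => iiiiPbbbb   [P -> i P b]
iiiiPbbbb => iiiiiPbbbbb   [P -> i P b]
iiiiiPbbbbb => iiiiiiPbbbbbb   [P -> i P b]
iiiiiiPbbbbbb => iiiiiiiPbbbbbbb   [P -> i P b]
iiiiiiiPbbbbbbb => iiiiiiiiPbbbbbbbb   [P -> i P b]
iiiiiiiiPbbbbbbbb => iiiiiiiiibbbbbbbbb   [P -> i b]

P => iPb => iiPbb => iiiPbbb => iiiiPbbbb => iiiiiPbbbbb => iiiiiiPbbbbbb => iiiiiiiPbbbbbbb => iiiiiiiiPbbbbbbbb => iiiiiiiiibbbbbbbbb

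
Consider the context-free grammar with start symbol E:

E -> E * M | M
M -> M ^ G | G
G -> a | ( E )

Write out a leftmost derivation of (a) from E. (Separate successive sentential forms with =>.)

E => M => G => (E) => (M) => (G) => (a)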